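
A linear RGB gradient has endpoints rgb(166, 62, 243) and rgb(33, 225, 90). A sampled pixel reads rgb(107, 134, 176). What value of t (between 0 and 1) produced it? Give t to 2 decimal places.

Invert the lerp on the G channel (largest span, 163): t = (134 − 62) / (225 − 62) = 72/163 = 0.44172.
Check on R: (107 − 166)/(33 − 166) = 0.4436 ✓

0.44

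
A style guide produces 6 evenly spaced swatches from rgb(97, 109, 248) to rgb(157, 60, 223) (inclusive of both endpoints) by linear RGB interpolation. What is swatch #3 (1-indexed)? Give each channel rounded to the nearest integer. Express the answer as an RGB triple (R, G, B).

(121, 89, 238)

With 6 swatches and endpoints inclusive, swatch 3 sits at t = (3 − 1)/(6 − 1) = 2/5 ≈ 0.4.
R = 97 + 0.4 × (157 − 97) = 121 → 121
G = 109 + 0.4 × (60 − 109) = 89.4 → 89
B = 248 + 0.4 × (223 − 248) = 238 → 238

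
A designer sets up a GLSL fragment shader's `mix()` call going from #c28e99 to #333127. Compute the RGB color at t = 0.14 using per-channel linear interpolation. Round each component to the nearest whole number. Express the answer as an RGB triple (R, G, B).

#c28e99 → (194, 142, 153); #333127 → (51, 49, 39).
R = 194 + 0.14 × (51 − 194) = 194 + 0.14 × -143 = 173.98 → 174
G = 142 + 0.14 × (49 − 142) = 142 + 0.14 × -93 = 128.98 → 129
B = 153 + 0.14 × (39 − 153) = 153 + 0.14 × -114 = 137.04 → 137

(174, 129, 137)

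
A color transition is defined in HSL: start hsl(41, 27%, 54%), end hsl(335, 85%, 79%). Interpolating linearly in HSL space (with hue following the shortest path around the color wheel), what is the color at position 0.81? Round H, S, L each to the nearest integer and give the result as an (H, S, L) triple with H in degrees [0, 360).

(348, 74, 74)

Hue: 335 − 41 = 294°, but |294| > 180 so the shorter arc goes the other way: Δh = 294 − 360 = -66°.
H = 41 + 0.81 × (-66) = -12.46 → -12 → -12 mod 360 = 348°
S = 27 + 0.81 × (85 − 27) = 73.98 → 74%
L = 54 + 0.81 × (79 − 54) = 74.25 → 74%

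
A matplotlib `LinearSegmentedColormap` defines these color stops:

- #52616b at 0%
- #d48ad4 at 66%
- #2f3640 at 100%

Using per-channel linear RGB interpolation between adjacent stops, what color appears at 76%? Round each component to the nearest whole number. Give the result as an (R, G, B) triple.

76% lies between the 66% and 100% stops, so the local fraction is t = (76 − 66)/(100 − 66) = 10/34 ≈ 0.2941.
#d48ad4 → (212, 138, 212); #2f3640 → (47, 54, 64).
R = 212 + 0.2941 × (47 − 212) = 163.474 → 163
G = 138 + 0.2941 × (54 − 138) = 113.296 → 113
B = 212 + 0.2941 × (64 − 212) = 168.473 → 168

(163, 113, 168)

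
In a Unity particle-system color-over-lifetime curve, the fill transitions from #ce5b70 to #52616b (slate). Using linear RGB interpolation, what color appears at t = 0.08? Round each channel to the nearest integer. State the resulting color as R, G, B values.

#ce5b70 → (206, 91, 112); #52616b → (82, 97, 107).
R = 206 + 0.08 × (82 − 206) = 206 + 0.08 × -124 = 196.08 → 196
G = 91 + 0.08 × (97 − 91) = 91 + 0.08 × 6 = 91.48 → 91
B = 112 + 0.08 × (107 − 112) = 112 + 0.08 × -5 = 111.6 → 112
So the blended color is (196, 91, 112), about #c45b70.

(196, 91, 112)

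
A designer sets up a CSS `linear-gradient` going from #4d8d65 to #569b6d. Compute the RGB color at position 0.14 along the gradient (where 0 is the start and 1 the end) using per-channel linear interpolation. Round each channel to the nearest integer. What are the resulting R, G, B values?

#4d8d65 → (77, 141, 101); #569b6d → (86, 155, 109).
R = 77 + 0.14 × (86 − 77) = 77 + 0.14 × 9 = 78.26 → 78
G = 141 + 0.14 × (155 − 141) = 141 + 0.14 × 14 = 142.96 → 143
B = 101 + 0.14 × (109 − 101) = 101 + 0.14 × 8 = 102.12 → 102
So the blended color is (78, 143, 102), about #4e8f66.

(78, 143, 102)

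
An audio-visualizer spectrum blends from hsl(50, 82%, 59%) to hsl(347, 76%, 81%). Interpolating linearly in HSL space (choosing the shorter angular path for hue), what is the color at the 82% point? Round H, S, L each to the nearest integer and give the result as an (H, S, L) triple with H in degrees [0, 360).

(358, 77, 77)

Hue: 347 − 50 = 297°, but |297| > 180 so the shorter arc goes the other way: Δh = 297 − 360 = -63°.
H = 50 + 0.82 × (-63) = -1.66 → -2 → -2 mod 360 = 358°
S = 82 + 0.82 × (76 − 82) = 77.08 → 77%
L = 59 + 0.82 × (81 − 59) = 77.04 → 77%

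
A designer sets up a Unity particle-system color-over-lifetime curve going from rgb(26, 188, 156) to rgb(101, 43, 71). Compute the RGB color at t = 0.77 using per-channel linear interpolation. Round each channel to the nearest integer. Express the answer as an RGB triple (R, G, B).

(84, 76, 91)

R = 26 + 0.77 × (101 − 26) = 26 + 0.77 × 75 = 83.75 → 84
G = 188 + 0.77 × (43 − 188) = 188 + 0.77 × -145 = 76.35 → 76
B = 156 + 0.77 × (71 − 156) = 156 + 0.77 × -85 = 90.55 → 91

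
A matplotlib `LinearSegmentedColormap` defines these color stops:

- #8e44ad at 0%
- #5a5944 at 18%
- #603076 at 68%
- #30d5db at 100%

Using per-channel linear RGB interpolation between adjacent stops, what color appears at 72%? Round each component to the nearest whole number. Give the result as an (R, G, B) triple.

72% lies between the 68% and 100% stops, so the local fraction is t = (72 − 68)/(100 − 68) = 4/32 ≈ 0.125.
#603076 → (96, 48, 118); #30d5db → (48, 213, 219).
R = 96 + 0.125 × (48 − 96) = 90 → 90
G = 48 + 0.125 × (213 − 48) = 68.625 → 69
B = 118 + 0.125 × (219 − 118) = 130.625 → 131

(90, 69, 131)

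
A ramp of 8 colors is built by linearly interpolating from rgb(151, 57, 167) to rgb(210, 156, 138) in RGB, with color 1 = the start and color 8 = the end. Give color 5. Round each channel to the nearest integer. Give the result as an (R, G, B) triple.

With 8 swatches and endpoints inclusive, swatch 5 sits at t = (5 − 1)/(8 − 1) = 4/7 ≈ 0.5714.
R = 151 + 0.5714 × (210 − 151) = 184.713 → 185
G = 57 + 0.5714 × (156 − 57) = 113.569 → 114
B = 167 + 0.5714 × (138 − 167) = 150.429 → 150

(185, 114, 150)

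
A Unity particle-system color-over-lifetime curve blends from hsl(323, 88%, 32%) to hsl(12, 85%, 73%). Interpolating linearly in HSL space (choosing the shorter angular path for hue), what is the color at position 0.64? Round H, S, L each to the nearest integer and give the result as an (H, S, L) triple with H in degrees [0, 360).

(354, 86, 58)

Hue: 12 − 323 = -311°, but |-311| > 180 so the shorter arc goes the other way: Δh = -311 + 360 = 49°.
H = 323 + 0.64 × (49) = 354.36 → 354°
S = 88 + 0.64 × (85 − 88) = 86.08 → 86%
L = 32 + 0.64 × (73 − 32) = 58.24 → 58%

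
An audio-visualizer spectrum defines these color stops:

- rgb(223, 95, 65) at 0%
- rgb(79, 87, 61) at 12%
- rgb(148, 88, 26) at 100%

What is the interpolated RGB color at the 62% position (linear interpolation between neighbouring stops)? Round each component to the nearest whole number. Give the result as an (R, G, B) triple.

62% lies between the 12% and 100% stops, so the local fraction is t = (62 − 12)/(100 − 12) = 50/88 ≈ 0.5682.
R = 79 + 0.5682 × (148 − 79) = 118.206 → 118
G = 87 + 0.5682 × (88 − 87) = 87.568 → 88
B = 61 + 0.5682 × (26 − 61) = 41.113 → 41

(118, 88, 41)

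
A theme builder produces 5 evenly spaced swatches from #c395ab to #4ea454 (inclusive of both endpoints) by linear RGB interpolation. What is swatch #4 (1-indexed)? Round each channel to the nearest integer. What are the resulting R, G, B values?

With 5 swatches and endpoints inclusive, swatch 4 sits at t = (4 − 1)/(5 − 1) = 3/4 ≈ 0.75.
#c395ab → (195, 149, 171); #4ea454 → (78, 164, 84).
R = 195 + 0.75 × (78 − 195) = 107.25 → 107
G = 149 + 0.75 × (164 − 149) = 160.25 → 160
B = 171 + 0.75 × (84 − 171) = 105.75 → 106

(107, 160, 106)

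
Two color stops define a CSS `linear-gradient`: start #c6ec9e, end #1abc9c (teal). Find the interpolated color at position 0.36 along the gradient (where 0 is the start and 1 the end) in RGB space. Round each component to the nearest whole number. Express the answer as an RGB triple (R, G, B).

#c6ec9e → (198, 236, 158); #1abc9c → (26, 188, 156).
R = 198 + 0.36 × (26 − 198) = 198 + 0.36 × -172 = 136.08 → 136
G = 236 + 0.36 × (188 − 236) = 236 + 0.36 × -48 = 218.72 → 219
B = 158 + 0.36 × (156 − 158) = 158 + 0.36 × -2 = 157.28 → 157
So the blended color is (136, 219, 157), about #88db9d.

(136, 219, 157)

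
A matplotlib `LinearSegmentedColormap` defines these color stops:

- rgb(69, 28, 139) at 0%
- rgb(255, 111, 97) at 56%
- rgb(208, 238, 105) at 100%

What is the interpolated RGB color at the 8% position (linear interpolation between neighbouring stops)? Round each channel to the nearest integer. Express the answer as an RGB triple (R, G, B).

(96, 40, 133)

8% lies between the 0% and 56% stops, so the local fraction is t = (8 − 0)/(56 − 0) = 8/56 ≈ 0.1429.
R = 69 + 0.1429 × (255 − 69) = 95.579 → 96
G = 28 + 0.1429 × (111 − 28) = 39.861 → 40
B = 139 + 0.1429 × (97 − 139) = 132.998 → 133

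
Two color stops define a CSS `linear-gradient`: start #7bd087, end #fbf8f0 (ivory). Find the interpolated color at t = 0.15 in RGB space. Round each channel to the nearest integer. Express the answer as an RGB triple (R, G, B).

(142, 214, 151)

#7bd087 → (123, 208, 135); #fbf8f0 → (251, 248, 240).
R = 123 + 0.15 × (251 − 123) = 123 + 0.15 × 128 = 142.2 → 142
G = 208 + 0.15 × (248 − 208) = 208 + 0.15 × 40 = 214 → 214
B = 135 + 0.15 × (240 − 135) = 135 + 0.15 × 105 = 150.75 → 151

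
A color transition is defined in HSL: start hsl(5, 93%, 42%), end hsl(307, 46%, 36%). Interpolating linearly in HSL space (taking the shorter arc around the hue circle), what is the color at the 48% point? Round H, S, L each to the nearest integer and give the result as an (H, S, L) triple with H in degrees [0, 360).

(337, 70, 39)

Hue: 307 − 5 = 302°, but |302| > 180 so the shorter arc goes the other way: Δh = 302 − 360 = -58°.
H = 5 + 0.48 × (-58) = -22.84 → -23 → -23 mod 360 = 337°
S = 93 + 0.48 × (46 − 93) = 70.44 → 70%
L = 42 + 0.48 × (36 − 42) = 39.12 → 39%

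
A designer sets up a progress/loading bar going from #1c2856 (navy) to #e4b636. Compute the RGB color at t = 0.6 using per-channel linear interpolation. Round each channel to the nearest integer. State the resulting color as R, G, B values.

(148, 125, 67)

#1c2856 → (28, 40, 86); #e4b636 → (228, 182, 54).
R = 28 + 0.6 × (228 − 28) = 28 + 0.6 × 200 = 148 → 148
G = 40 + 0.6 × (182 − 40) = 40 + 0.6 × 142 = 125.2 → 125
B = 86 + 0.6 × (54 − 86) = 86 + 0.6 × -32 = 66.8 → 67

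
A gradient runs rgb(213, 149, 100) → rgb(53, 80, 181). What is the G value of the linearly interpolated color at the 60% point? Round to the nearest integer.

G = 149 + 0.6 × (80 − 149) = 107.6 → 108

108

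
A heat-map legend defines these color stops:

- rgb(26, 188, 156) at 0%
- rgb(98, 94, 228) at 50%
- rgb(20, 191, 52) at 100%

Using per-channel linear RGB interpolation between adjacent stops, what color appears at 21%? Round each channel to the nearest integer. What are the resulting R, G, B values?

(56, 149, 186)

21% lies between the 0% and 50% stops, so the local fraction is t = (21 − 0)/(50 − 0) = 21/50 ≈ 0.42.
R = 26 + 0.42 × (98 − 26) = 56.24 → 56
G = 188 + 0.42 × (94 − 188) = 148.52 → 149
B = 156 + 0.42 × (228 − 156) = 186.24 → 186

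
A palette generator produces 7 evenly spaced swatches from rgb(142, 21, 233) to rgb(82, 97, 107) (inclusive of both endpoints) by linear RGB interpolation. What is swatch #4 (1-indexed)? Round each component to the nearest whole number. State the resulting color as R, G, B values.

With 7 swatches and endpoints inclusive, swatch 4 sits at t = (4 − 1)/(7 − 1) = 3/6 ≈ 0.5.
R = 142 + 0.5 × (82 − 142) = 112 → 112
G = 21 + 0.5 × (97 − 21) = 59 → 59
B = 233 + 0.5 × (107 − 233) = 170 → 170

(112, 59, 170)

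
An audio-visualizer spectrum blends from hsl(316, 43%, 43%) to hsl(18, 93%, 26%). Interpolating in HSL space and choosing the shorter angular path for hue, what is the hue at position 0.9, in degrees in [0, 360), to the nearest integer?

12

Hue: 18 − 316 = -298°, but |-298| > 180 so the shorter arc goes the other way: Δh = -298 + 360 = 62°.
H = 316 + 0.9 × (62) = 371.8 → 372 → 372 mod 360 = 12°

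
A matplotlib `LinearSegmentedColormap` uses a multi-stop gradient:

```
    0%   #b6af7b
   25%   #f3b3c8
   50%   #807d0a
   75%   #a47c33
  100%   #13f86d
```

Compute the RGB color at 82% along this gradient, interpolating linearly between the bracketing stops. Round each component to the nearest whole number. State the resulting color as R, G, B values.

82% lies between the 75% and 100% stops, so the local fraction is t = (82 − 75)/(100 − 75) = 7/25 ≈ 0.28.
#a47c33 → (164, 124, 51); #13f86d → (19, 248, 109).
R = 164 + 0.28 × (19 − 164) = 123.4 → 123
G = 124 + 0.28 × (248 − 124) = 158.72 → 159
B = 51 + 0.28 × (109 − 51) = 67.24 → 67

(123, 159, 67)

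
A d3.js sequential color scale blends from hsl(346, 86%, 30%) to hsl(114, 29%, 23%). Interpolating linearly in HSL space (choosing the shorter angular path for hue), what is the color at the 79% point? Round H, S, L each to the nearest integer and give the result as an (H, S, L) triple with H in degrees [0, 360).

(87, 41, 24)

Hue: 114 − 346 = -232°, but |-232| > 180 so the shorter arc goes the other way: Δh = -232 + 360 = 128°.
H = 346 + 0.79 × (128) = 447.12 → 447 → 447 mod 360 = 87°
S = 86 + 0.79 × (29 − 86) = 40.97 → 41%
L = 30 + 0.79 × (23 − 30) = 24.47 → 24%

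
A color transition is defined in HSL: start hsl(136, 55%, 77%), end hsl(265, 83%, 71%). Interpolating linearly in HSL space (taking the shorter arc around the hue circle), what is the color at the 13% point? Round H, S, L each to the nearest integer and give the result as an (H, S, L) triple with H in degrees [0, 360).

(153, 59, 76)

Hue arc: Δh = 265 − 136 = 129° (|Δh| ≤ 180, already the shorter path).
H = 136 + 0.13 × (129) = 152.77 → 153°
S = 55 + 0.13 × (83 − 55) = 58.64 → 59%
L = 77 + 0.13 × (71 − 77) = 76.22 → 76%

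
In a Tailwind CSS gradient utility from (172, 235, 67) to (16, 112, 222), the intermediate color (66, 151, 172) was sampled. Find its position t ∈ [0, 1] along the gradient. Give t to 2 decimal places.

0.68

Invert the lerp on the R channel (largest span, 156): t = (66 − 172) / (16 − 172) = -106/-156 = 0.67949.
Check on G: (151 − 235)/(112 − 235) = 0.6829 ✓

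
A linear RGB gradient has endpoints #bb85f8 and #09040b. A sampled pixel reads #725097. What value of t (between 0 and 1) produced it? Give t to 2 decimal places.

Invert the lerp on the B channel (largest span, 237): t = (151 − 248) / (11 − 248) = -97/-237 = 0.40928.
Check on R: (114 − 187)/(9 − 187) = 0.4101 ✓

0.41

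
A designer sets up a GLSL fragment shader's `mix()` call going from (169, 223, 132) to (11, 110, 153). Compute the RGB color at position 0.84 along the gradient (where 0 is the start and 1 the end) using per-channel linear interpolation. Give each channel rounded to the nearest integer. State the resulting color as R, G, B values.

R = 169 + 0.84 × (11 − 169) = 169 + 0.84 × -158 = 36.28 → 36
G = 223 + 0.84 × (110 − 223) = 223 + 0.84 × -113 = 128.08 → 128
B = 132 + 0.84 × (153 − 132) = 132 + 0.84 × 21 = 149.64 → 150

(36, 128, 150)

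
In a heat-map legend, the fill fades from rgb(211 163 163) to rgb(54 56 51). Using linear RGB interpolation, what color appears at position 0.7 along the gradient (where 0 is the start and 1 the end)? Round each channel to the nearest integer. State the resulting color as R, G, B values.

(101, 88, 85)

R = 211 + 0.7 × (54 − 211) = 211 + 0.7 × -157 = 101.1 → 101
G = 163 + 0.7 × (56 − 163) = 163 + 0.7 × -107 = 88.1 → 88
B = 163 + 0.7 × (51 − 163) = 163 + 0.7 × -112 = 84.6 → 85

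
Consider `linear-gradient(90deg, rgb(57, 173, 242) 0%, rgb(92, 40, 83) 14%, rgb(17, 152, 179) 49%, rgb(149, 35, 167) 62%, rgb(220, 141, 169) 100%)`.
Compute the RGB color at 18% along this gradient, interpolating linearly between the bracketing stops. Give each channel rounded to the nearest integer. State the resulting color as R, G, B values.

(83, 53, 94)

18% lies between the 14% and 49% stops, so the local fraction is t = (18 − 14)/(49 − 14) = 4/35 ≈ 0.1143.
R = 92 + 0.1143 × (17 − 92) = 83.427 → 83
G = 40 + 0.1143 × (152 − 40) = 52.802 → 53
B = 83 + 0.1143 × (179 − 83) = 93.973 → 94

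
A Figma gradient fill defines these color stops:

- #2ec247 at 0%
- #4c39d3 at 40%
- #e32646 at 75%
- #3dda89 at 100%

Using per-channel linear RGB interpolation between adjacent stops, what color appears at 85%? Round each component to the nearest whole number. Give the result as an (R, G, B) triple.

85% lies between the 75% and 100% stops, so the local fraction is t = (85 − 75)/(100 − 75) = 10/25 ≈ 0.4.
#e32646 → (227, 38, 70); #3dda89 → (61, 218, 137).
R = 227 + 0.4 × (61 − 227) = 160.6 → 161
G = 38 + 0.4 × (218 − 38) = 110 → 110
B = 70 + 0.4 × (137 − 70) = 96.8 → 97

(161, 110, 97)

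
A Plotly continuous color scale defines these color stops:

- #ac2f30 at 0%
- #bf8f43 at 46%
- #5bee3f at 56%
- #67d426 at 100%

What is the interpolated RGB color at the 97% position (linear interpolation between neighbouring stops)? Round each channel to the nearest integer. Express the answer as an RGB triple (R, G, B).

(102, 214, 40)

97% lies between the 56% and 100% stops, so the local fraction is t = (97 − 56)/(100 − 56) = 41/44 ≈ 0.9318.
#5bee3f → (91, 238, 63); #67d426 → (103, 212, 38).
R = 91 + 0.9318 × (103 − 91) = 102.182 → 102
G = 238 + 0.9318 × (212 − 238) = 213.773 → 214
B = 63 + 0.9318 × (38 − 63) = 39.705 → 40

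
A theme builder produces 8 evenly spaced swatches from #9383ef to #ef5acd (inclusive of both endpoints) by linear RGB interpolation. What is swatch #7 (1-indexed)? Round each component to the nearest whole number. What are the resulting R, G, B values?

(226, 96, 210)

With 8 swatches and endpoints inclusive, swatch 7 sits at t = (7 − 1)/(8 − 1) = 6/7 ≈ 0.8571.
#9383ef → (147, 131, 239); #ef5acd → (239, 90, 205).
R = 147 + 0.8571 × (239 − 147) = 225.853 → 226
G = 131 + 0.8571 × (90 − 131) = 95.859 → 96
B = 239 + 0.8571 × (205 − 239) = 209.859 → 210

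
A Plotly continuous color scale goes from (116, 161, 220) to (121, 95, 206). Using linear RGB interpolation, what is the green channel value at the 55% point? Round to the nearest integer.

G = 161 + 0.55 × (95 − 161) = 124.7 → 125

125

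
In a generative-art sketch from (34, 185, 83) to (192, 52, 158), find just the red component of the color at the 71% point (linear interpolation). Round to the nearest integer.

146

R = 34 + 0.71 × (192 − 34) = 146.18 → 146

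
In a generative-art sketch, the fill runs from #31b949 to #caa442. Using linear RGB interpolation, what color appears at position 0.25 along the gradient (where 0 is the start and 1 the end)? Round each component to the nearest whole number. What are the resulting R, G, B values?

(87, 180, 71)

#31b949 → (49, 185, 73); #caa442 → (202, 164, 66).
R = 49 + 0.25 × (202 − 49) = 49 + 0.25 × 153 = 87.25 → 87
G = 185 + 0.25 × (164 − 185) = 185 + 0.25 × -21 = 179.75 → 180
B = 73 + 0.25 × (66 − 73) = 73 + 0.25 × -7 = 71.25 → 71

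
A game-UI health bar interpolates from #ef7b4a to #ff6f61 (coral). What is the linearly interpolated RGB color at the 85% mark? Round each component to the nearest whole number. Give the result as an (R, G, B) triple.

#ef7b4a → (239, 123, 74); #ff6f61 → (255, 111, 97).
85% corresponds to t = 0.85.
R = 239 + 0.85 × (255 − 239) = 239 + 0.85 × 16 = 252.6 → 253
G = 123 + 0.85 × (111 − 123) = 123 + 0.85 × -12 = 112.8 → 113
B = 74 + 0.85 × (97 − 74) = 74 + 0.85 × 23 = 93.55 → 94

(253, 113, 94)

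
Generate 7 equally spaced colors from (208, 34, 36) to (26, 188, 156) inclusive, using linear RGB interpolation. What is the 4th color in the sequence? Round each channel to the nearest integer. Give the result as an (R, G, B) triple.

(117, 111, 96)

With 7 swatches and endpoints inclusive, swatch 4 sits at t = (4 − 1)/(7 − 1) = 3/6 ≈ 0.5.
R = 208 + 0.5 × (26 − 208) = 117 → 117
G = 34 + 0.5 × (188 − 34) = 111 → 111
B = 36 + 0.5 × (156 − 36) = 96 → 96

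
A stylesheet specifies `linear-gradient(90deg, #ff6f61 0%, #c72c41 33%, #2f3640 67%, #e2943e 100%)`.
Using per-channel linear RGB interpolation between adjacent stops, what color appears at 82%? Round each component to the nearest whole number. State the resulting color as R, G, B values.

(128, 97, 63)

82% lies between the 67% and 100% stops, so the local fraction is t = (82 − 67)/(100 − 67) = 15/33 ≈ 0.4545.
#2f3640 → (47, 54, 64); #e2943e → (226, 148, 62).
R = 47 + 0.4545 × (226 − 47) = 128.356 → 128
G = 54 + 0.4545 × (148 − 54) = 96.723 → 97
B = 64 + 0.4545 × (62 − 64) = 63.091 → 63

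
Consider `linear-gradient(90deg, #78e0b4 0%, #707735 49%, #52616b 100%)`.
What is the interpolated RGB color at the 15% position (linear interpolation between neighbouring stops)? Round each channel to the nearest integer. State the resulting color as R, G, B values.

(118, 192, 141)

15% lies between the 0% and 49% stops, so the local fraction is t = (15 − 0)/(49 − 0) = 15/49 ≈ 0.3061.
#78e0b4 → (120, 224, 180); #707735 → (112, 119, 53).
R = 120 + 0.3061 × (112 − 120) = 117.551 → 118
G = 224 + 0.3061 × (119 − 224) = 191.859 → 192
B = 180 + 0.3061 × (53 − 180) = 141.125 → 141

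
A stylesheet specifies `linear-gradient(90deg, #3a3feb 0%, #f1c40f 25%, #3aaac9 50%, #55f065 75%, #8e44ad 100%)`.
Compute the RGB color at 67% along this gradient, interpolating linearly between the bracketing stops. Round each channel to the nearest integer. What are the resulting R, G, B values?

67% lies between the 50% and 75% stops, so the local fraction is t = (67 − 50)/(75 − 50) = 17/25 ≈ 0.68.
#3aaac9 → (58, 170, 201); #55f065 → (85, 240, 101).
R = 58 + 0.68 × (85 − 58) = 76.36 → 76
G = 170 + 0.68 × (240 − 170) = 217.6 → 218
B = 201 + 0.68 × (101 − 201) = 133 → 133

(76, 218, 133)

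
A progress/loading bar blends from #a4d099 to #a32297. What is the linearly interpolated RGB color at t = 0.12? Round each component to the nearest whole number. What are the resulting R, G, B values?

#a4d099 → (164, 208, 153); #a32297 → (163, 34, 151).
R = 164 + 0.12 × (163 − 164) = 164 + 0.12 × -1 = 163.88 → 164
G = 208 + 0.12 × (34 − 208) = 208 + 0.12 × -174 = 187.12 → 187
B = 153 + 0.12 × (151 − 153) = 153 + 0.12 × -2 = 152.76 → 153
So the blended color is (164, 187, 153), about #a4bb99.

(164, 187, 153)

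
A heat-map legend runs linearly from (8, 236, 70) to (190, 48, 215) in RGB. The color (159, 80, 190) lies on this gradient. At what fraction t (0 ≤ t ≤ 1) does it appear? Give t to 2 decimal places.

Invert the lerp on the G channel (largest span, 188): t = (80 − 236) / (48 − 236) = -156/-188 = 0.82979.
Check on R: (159 − 8)/(190 − 8) = 0.8297 ✓

0.83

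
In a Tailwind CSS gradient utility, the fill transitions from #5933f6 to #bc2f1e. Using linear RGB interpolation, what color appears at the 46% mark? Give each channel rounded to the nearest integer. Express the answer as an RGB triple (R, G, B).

#5933f6 → (89, 51, 246); #bc2f1e → (188, 47, 30).
46% corresponds to t = 0.46.
R = 89 + 0.46 × (188 − 89) = 89 + 0.46 × 99 = 134.54 → 135
G = 51 + 0.46 × (47 − 51) = 51 + 0.46 × -4 = 49.16 → 49
B = 246 + 0.46 × (30 − 246) = 246 + 0.46 × -216 = 146.64 → 147

(135, 49, 147)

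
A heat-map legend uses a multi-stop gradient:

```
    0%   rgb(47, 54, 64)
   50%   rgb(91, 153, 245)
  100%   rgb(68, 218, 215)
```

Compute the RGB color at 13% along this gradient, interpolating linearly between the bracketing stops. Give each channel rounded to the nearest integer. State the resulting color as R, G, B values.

(58, 80, 111)

13% lies between the 0% and 50% stops, so the local fraction is t = (13 − 0)/(50 − 0) = 13/50 ≈ 0.26.
R = 47 + 0.26 × (91 − 47) = 58.44 → 58
G = 54 + 0.26 × (153 − 54) = 79.74 → 80
B = 64 + 0.26 × (245 − 64) = 111.06 → 111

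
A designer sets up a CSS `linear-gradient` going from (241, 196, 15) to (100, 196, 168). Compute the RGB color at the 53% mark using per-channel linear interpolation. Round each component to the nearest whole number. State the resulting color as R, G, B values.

(166, 196, 96)

53% corresponds to t = 0.53.
R = 241 + 0.53 × (100 − 241) = 241 + 0.53 × -141 = 166.27 → 166
G = 196 + 0.53 × (196 − 196) = 196 + 0.53 × 0 = 196 → 196
B = 15 + 0.53 × (168 − 15) = 15 + 0.53 × 153 = 96.09 → 96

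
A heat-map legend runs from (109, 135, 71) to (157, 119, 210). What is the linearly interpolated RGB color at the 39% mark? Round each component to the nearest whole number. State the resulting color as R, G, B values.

39% corresponds to t = 0.39.
R = 109 + 0.39 × (157 − 109) = 109 + 0.39 × 48 = 127.72 → 128
G = 135 + 0.39 × (119 − 135) = 135 + 0.39 × -16 = 128.76 → 129
B = 71 + 0.39 × (210 − 71) = 71 + 0.39 × 139 = 125.21 → 125

(128, 129, 125)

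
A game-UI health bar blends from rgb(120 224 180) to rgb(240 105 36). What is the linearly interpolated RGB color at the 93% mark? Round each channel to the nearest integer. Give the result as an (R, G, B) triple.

(232, 113, 46)

93% corresponds to t = 0.93.
R = 120 + 0.93 × (240 − 120) = 120 + 0.93 × 120 = 231.6 → 232
G = 224 + 0.93 × (105 − 224) = 224 + 0.93 × -119 = 113.33 → 113
B = 180 + 0.93 × (36 − 180) = 180 + 0.93 × -144 = 46.08 → 46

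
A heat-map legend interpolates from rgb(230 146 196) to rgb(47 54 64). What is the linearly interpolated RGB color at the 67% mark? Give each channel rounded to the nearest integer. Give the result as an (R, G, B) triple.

67% corresponds to t = 0.67.
R = 230 + 0.67 × (47 − 230) = 230 + 0.67 × -183 = 107.39 → 107
G = 146 + 0.67 × (54 − 146) = 146 + 0.67 × -92 = 84.36 → 84
B = 196 + 0.67 × (64 − 196) = 196 + 0.67 × -132 = 107.56 → 108
So the blended color is (107, 84, 108), about #6b546c.

(107, 84, 108)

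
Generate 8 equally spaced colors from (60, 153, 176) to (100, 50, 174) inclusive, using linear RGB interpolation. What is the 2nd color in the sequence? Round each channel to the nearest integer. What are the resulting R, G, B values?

With 8 swatches and endpoints inclusive, swatch 2 sits at t = (2 − 1)/(8 − 1) = 1/7 ≈ 0.1429.
R = 60 + 0.1429 × (100 − 60) = 65.716 → 66
G = 153 + 0.1429 × (50 − 153) = 138.281 → 138
B = 176 + 0.1429 × (174 − 176) = 175.714 → 176

(66, 138, 176)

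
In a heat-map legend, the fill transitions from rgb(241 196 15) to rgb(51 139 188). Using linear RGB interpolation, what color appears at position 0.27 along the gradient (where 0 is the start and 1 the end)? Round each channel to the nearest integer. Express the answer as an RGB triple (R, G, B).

(190, 181, 62)

R = 241 + 0.27 × (51 − 241) = 241 + 0.27 × -190 = 189.7 → 190
G = 196 + 0.27 × (139 − 196) = 196 + 0.27 × -57 = 180.61 → 181
B = 15 + 0.27 × (188 − 15) = 15 + 0.27 × 173 = 61.71 → 62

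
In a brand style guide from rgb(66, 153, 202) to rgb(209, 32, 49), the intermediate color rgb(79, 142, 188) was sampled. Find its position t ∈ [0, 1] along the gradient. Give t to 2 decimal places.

0.09

Invert the lerp on the B channel (largest span, 153): t = (188 − 202) / (49 − 202) = -14/-153 = 0.091503.
Check on R: (79 − 66)/(209 − 66) = 0.09091 ✓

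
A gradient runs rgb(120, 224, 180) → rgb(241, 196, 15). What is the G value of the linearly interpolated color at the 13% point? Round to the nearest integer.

G = 224 + 0.13 × (196 − 224) = 220.36 → 220

220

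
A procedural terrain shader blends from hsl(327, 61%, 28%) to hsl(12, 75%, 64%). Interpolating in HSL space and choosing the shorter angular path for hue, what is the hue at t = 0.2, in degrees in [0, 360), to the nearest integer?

336

Hue: 12 − 327 = -315°, but |-315| > 180 so the shorter arc goes the other way: Δh = -315 + 360 = 45°.
H = 327 + 0.2 × (45) = 336 → 336°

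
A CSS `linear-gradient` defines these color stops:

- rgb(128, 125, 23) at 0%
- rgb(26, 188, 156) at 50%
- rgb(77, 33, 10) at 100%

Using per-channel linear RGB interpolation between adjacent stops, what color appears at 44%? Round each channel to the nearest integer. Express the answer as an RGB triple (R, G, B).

44% lies between the 0% and 50% stops, so the local fraction is t = (44 − 0)/(50 − 0) = 44/50 ≈ 0.88.
R = 128 + 0.88 × (26 − 128) = 38.24 → 38
G = 125 + 0.88 × (188 − 125) = 180.44 → 180
B = 23 + 0.88 × (156 − 23) = 140.04 → 140

(38, 180, 140)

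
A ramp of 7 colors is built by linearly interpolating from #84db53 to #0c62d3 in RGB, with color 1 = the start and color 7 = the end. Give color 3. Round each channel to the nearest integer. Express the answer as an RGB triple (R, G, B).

With 7 swatches and endpoints inclusive, swatch 3 sits at t = (3 − 1)/(7 − 1) = 2/6 ≈ 0.3333.
#84db53 → (132, 219, 83); #0c62d3 → (12, 98, 211).
R = 132 + 0.3333 × (12 − 132) = 92.004 → 92
G = 219 + 0.3333 × (98 − 219) = 178.671 → 179
B = 83 + 0.3333 × (211 − 83) = 125.662 → 126

(92, 179, 126)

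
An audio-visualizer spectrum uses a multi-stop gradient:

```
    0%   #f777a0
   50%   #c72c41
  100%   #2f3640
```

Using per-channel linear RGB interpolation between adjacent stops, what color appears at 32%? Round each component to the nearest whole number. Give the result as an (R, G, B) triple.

(216, 71, 99)

32% lies between the 0% and 50% stops, so the local fraction is t = (32 − 0)/(50 − 0) = 32/50 ≈ 0.64.
#f777a0 → (247, 119, 160); #c72c41 → (199, 44, 65).
R = 247 + 0.64 × (199 − 247) = 216.28 → 216
G = 119 + 0.64 × (44 − 119) = 71 → 71
B = 160 + 0.64 × (65 − 160) = 99.2 → 99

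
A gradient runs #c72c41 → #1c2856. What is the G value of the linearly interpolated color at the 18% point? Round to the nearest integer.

G₁ = 44 (from #c72c41), G₂ = 40 (from #1c2856).
G = 44 + 0.18 × (40 − 44) = 43.28 → 43

43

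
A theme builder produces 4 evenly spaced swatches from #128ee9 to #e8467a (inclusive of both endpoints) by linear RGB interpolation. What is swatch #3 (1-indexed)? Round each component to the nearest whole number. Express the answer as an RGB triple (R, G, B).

(161, 94, 159)

With 4 swatches and endpoints inclusive, swatch 3 sits at t = (3 − 1)/(4 − 1) = 2/3 ≈ 0.6667.
#128ee9 → (18, 142, 233); #e8467a → (232, 70, 122).
R = 18 + 0.6667 × (232 − 18) = 160.674 → 161
G = 142 + 0.6667 × (70 − 142) = 93.998 → 94
B = 233 + 0.6667 × (122 − 233) = 158.996 → 159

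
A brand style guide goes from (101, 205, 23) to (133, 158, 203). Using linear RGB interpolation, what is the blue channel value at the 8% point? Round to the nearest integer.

37

B = 23 + 0.08 × (203 − 23) = 37.4 → 37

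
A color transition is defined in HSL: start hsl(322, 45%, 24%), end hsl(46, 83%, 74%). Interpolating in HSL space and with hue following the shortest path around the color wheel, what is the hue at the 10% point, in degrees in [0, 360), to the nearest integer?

330

Hue: 46 − 322 = -276°, but |-276| > 180 so the shorter arc goes the other way: Δh = -276 + 360 = 84°.
H = 322 + 0.1 × (84) = 330.4 → 330°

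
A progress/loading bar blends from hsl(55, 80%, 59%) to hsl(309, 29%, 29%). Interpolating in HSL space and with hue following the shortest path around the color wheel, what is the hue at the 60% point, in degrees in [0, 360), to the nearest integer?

Hue: 309 − 55 = 254°, but |254| > 180 so the shorter arc goes the other way: Δh = 254 − 360 = -106°.
H = 55 + 0.6 × (-106) = -8.6 → -9 → -9 mod 360 = 351°

351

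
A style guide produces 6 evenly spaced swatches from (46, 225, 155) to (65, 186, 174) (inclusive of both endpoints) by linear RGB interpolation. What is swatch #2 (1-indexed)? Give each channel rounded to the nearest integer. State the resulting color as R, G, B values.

(50, 217, 159)

With 6 swatches and endpoints inclusive, swatch 2 sits at t = (2 − 1)/(6 − 1) = 1/5 ≈ 0.2.
R = 46 + 0.2 × (65 − 46) = 49.8 → 50
G = 225 + 0.2 × (186 − 225) = 217.2 → 217
B = 155 + 0.2 × (174 − 155) = 158.8 → 159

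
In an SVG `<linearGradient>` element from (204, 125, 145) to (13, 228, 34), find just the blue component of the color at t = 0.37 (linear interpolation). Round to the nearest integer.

B = 145 + 0.37 × (34 − 145) = 103.93 → 104

104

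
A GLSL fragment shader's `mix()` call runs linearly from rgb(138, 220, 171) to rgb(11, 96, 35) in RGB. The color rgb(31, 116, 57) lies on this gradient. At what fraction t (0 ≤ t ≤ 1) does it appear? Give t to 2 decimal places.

Invert the lerp on the B channel (largest span, 136): t = (57 − 171) / (35 − 171) = -114/-136 = 0.83824.
Check on R: (31 − 138)/(11 − 138) = 0.8425 ✓

0.84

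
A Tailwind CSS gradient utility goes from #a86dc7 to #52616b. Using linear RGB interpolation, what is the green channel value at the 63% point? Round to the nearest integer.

101

G₁ = 109 (from #a86dc7), G₂ = 97 (from #52616b).
G = 109 + 0.63 × (97 − 109) = 101.44 → 101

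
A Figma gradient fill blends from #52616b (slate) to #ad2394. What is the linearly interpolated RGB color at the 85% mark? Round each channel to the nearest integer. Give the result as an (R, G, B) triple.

(159, 44, 142)

#52616b → (82, 97, 107); #ad2394 → (173, 35, 148).
85% corresponds to t = 0.85.
R = 82 + 0.85 × (173 − 82) = 82 + 0.85 × 91 = 159.35 → 159
G = 97 + 0.85 × (35 − 97) = 97 + 0.85 × -62 = 44.3 → 44
B = 107 + 0.85 × (148 − 107) = 107 + 0.85 × 41 = 141.85 → 142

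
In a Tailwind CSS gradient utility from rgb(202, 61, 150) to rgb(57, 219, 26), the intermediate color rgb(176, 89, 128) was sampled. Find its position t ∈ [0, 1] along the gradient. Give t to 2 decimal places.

Invert the lerp on the G channel (largest span, 158): t = (89 − 61) / (219 − 61) = 28/158 = 0.17722.
Check on R: (176 − 202)/(57 − 202) = 0.1793 ✓

0.18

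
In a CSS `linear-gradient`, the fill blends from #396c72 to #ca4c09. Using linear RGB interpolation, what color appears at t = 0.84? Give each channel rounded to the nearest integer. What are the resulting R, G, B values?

#396c72 → (57, 108, 114); #ca4c09 → (202, 76, 9).
R = 57 + 0.84 × (202 − 57) = 57 + 0.84 × 145 = 178.8 → 179
G = 108 + 0.84 × (76 − 108) = 108 + 0.84 × -32 = 81.12 → 81
B = 114 + 0.84 × (9 − 114) = 114 + 0.84 × -105 = 25.8 → 26

(179, 81, 26)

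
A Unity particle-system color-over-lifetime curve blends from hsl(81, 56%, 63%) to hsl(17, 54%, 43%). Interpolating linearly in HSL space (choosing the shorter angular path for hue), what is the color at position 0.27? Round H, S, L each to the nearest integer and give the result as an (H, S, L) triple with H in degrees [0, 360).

Hue arc: Δh = 17 − 81 = -64° (|Δh| ≤ 180, already the shorter path).
H = 81 + 0.27 × (-64) = 63.72 → 64°
S = 56 + 0.27 × (54 − 56) = 55.46 → 55%
L = 63 + 0.27 × (43 − 63) = 57.6 → 58%

(64, 55, 58)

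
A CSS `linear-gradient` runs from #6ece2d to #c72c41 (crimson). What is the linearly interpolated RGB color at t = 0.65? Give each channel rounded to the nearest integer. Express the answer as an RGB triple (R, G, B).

(168, 101, 58)

#6ece2d → (110, 206, 45); #c72c41 → (199, 44, 65).
R = 110 + 0.65 × (199 − 110) = 110 + 0.65 × 89 = 167.85 → 168
G = 206 + 0.65 × (44 − 206) = 206 + 0.65 × -162 = 100.7 → 101
B = 45 + 0.65 × (65 − 45) = 45 + 0.65 × 20 = 58 → 58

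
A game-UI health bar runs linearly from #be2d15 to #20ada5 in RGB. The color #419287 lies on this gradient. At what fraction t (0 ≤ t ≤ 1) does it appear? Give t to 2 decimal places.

0.79

Invert the lerp on the R channel (largest span, 158): t = (65 − 190) / (32 − 190) = -125/-158 = 0.79114.
Check on G: (146 − 45)/(173 − 45) = 0.7891 ✓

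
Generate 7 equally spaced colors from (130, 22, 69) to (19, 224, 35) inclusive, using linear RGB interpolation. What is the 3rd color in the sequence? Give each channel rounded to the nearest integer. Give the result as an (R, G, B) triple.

With 7 swatches and endpoints inclusive, swatch 3 sits at t = (3 − 1)/(7 − 1) = 2/6 ≈ 0.3333.
R = 130 + 0.3333 × (19 − 130) = 93.004 → 93
G = 22 + 0.3333 × (224 − 22) = 89.327 → 89
B = 69 + 0.3333 × (35 − 69) = 57.668 → 58

(93, 89, 58)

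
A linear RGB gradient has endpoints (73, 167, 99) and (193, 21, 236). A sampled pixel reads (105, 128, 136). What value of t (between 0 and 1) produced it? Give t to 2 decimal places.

Invert the lerp on the G channel (largest span, 146): t = (128 − 167) / (21 − 167) = -39/-146 = 0.26712.
Check on R: (105 − 73)/(193 − 73) = 0.2667 ✓

0.27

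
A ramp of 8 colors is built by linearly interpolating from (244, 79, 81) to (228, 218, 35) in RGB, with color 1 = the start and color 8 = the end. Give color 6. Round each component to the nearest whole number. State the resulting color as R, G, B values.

(233, 178, 48)

With 8 swatches and endpoints inclusive, swatch 6 sits at t = (6 − 1)/(8 − 1) = 5/7 ≈ 0.7143.
R = 244 + 0.7143 × (228 − 244) = 232.571 → 233
G = 79 + 0.7143 × (218 − 79) = 178.288 → 178
B = 81 + 0.7143 × (35 − 81) = 48.142 → 48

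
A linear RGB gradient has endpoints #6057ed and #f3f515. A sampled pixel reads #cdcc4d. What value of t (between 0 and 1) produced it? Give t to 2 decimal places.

0.74

Invert the lerp on the B channel (largest span, 216): t = (77 − 237) / (21 − 237) = -160/-216 = 0.74074.
Check on R: (205 − 96)/(243 − 96) = 0.7415 ✓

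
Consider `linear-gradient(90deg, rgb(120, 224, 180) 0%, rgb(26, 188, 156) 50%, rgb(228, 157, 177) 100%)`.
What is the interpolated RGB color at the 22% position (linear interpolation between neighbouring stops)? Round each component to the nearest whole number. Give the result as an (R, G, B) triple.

22% lies between the 0% and 50% stops, so the local fraction is t = (22 − 0)/(50 − 0) = 22/50 ≈ 0.44.
R = 120 + 0.44 × (26 − 120) = 78.64 → 79
G = 224 + 0.44 × (188 − 224) = 208.16 → 208
B = 180 + 0.44 × (156 − 180) = 169.44 → 169

(79, 208, 169)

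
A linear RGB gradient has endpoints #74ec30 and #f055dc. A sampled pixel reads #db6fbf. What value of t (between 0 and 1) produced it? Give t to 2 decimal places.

Invert the lerp on the B channel (largest span, 172): t = (191 − 48) / (220 − 48) = 143/172 = 0.8314.
Check on R: (219 − 116)/(240 − 116) = 0.8306 ✓

0.83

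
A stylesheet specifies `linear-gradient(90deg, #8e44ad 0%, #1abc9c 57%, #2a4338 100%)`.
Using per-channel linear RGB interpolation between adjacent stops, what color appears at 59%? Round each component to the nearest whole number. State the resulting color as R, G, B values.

(27, 182, 151)

59% lies between the 57% and 100% stops, so the local fraction is t = (59 − 57)/(100 − 57) = 2/43 ≈ 0.0465.
#1abc9c → (26, 188, 156); #2a4338 → (42, 67, 56).
R = 26 + 0.0465 × (42 − 26) = 26.744 → 27
G = 188 + 0.0465 × (67 − 188) = 182.374 → 182
B = 156 + 0.0465 × (56 − 156) = 151.35 → 151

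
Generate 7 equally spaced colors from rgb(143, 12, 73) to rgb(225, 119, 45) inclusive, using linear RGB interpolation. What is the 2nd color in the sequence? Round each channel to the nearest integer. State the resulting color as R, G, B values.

With 7 swatches and endpoints inclusive, swatch 2 sits at t = (2 − 1)/(7 − 1) = 1/6 ≈ 0.1667.
R = 143 + 0.1667 × (225 − 143) = 156.669 → 157
G = 12 + 0.1667 × (119 − 12) = 29.837 → 30
B = 73 + 0.1667 × (45 − 73) = 68.332 → 68

(157, 30, 68)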